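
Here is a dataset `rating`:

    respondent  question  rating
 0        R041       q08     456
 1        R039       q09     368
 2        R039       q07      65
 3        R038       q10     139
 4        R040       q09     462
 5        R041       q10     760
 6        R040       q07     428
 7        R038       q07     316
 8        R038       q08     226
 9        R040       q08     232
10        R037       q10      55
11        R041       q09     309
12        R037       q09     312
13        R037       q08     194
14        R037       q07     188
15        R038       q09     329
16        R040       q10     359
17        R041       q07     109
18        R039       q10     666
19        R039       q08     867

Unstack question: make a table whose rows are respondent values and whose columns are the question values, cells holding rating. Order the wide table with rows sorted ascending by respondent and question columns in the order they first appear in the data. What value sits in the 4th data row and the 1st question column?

With rows sorted ascending by respondent, row 4 is respondent=R040. question columns in first-appearance order: q08, q09, q07, q10; column 1 is q08.
Long rows with respondent=R040, question=q08: rating = 232.

232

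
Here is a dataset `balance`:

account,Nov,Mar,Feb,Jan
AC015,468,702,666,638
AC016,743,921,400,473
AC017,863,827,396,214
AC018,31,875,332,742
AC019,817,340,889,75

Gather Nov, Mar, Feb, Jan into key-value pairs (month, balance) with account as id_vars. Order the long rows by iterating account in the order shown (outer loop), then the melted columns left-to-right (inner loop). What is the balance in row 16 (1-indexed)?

742

20 rows total (5 × 4). Row 16: index ⌊(16-1)/4⌋ = 3 into account → AC018; (16-1) mod 4 = 3 into the melted columns → Jan.
So row 16 is (AC018, Jan, 742); balance = 742.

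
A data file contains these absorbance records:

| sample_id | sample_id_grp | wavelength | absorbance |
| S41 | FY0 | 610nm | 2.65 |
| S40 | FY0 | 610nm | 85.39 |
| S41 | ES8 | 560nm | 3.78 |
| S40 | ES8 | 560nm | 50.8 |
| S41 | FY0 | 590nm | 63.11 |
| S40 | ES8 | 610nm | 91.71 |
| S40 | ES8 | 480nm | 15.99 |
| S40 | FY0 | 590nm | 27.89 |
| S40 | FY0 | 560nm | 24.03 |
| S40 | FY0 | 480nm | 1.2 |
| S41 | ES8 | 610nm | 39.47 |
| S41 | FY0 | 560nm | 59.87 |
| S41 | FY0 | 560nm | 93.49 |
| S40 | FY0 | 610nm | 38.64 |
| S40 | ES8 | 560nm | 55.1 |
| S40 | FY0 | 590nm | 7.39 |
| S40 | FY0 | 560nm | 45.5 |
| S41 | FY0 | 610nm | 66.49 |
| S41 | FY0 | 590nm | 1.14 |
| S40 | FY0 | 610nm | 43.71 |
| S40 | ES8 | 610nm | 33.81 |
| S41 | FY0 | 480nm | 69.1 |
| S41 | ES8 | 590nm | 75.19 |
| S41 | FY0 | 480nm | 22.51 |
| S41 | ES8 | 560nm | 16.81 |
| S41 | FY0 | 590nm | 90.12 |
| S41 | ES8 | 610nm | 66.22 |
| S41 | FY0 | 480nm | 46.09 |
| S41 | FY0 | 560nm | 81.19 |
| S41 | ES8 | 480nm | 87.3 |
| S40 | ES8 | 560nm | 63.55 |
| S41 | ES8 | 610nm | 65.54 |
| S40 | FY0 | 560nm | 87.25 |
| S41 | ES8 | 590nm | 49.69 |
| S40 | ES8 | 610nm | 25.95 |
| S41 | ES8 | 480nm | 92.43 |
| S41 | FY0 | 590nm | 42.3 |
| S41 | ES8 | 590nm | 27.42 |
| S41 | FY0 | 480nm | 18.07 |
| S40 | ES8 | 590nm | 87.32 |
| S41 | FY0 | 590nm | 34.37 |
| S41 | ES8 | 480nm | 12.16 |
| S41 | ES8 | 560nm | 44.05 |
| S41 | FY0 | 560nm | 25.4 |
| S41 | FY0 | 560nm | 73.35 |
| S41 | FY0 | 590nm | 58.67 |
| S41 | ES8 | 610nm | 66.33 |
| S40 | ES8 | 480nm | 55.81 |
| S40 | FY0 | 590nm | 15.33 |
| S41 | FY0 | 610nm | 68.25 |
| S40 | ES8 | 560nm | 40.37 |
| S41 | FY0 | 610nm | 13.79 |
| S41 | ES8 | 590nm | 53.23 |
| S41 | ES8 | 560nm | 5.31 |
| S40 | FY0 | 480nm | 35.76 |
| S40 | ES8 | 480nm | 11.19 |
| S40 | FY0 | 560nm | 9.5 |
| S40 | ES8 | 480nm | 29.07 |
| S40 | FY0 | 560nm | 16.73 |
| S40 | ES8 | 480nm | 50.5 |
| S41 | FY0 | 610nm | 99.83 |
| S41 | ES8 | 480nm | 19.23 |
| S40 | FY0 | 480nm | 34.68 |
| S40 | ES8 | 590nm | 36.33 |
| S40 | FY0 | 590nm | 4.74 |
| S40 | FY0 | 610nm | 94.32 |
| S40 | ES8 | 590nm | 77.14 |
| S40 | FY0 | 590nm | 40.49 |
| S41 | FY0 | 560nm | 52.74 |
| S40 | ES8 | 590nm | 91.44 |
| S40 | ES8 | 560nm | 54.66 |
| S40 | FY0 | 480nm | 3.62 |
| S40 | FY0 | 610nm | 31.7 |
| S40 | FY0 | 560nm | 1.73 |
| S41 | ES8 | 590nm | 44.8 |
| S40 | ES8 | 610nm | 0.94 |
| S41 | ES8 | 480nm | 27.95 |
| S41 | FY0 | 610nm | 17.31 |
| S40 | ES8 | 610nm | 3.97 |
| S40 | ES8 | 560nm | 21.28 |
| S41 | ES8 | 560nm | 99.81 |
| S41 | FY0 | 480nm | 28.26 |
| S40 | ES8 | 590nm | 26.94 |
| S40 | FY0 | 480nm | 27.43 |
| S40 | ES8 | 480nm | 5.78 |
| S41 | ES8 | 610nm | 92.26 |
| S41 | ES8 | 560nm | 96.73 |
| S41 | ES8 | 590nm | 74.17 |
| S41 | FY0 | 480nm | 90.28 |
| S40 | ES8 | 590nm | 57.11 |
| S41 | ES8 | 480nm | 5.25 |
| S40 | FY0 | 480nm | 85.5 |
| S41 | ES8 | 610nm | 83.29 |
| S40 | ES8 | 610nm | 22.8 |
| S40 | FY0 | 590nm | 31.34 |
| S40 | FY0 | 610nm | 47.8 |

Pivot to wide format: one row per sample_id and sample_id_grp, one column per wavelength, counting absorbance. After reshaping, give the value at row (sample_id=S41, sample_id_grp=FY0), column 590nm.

6

Rows with sample_id=S41, sample_id_grp=FY0 and wavelength=590nm: absorbance values are 63.11, 1.14, 90.12, 42.3, 34.37, 58.67.
6 rows match — count = 6.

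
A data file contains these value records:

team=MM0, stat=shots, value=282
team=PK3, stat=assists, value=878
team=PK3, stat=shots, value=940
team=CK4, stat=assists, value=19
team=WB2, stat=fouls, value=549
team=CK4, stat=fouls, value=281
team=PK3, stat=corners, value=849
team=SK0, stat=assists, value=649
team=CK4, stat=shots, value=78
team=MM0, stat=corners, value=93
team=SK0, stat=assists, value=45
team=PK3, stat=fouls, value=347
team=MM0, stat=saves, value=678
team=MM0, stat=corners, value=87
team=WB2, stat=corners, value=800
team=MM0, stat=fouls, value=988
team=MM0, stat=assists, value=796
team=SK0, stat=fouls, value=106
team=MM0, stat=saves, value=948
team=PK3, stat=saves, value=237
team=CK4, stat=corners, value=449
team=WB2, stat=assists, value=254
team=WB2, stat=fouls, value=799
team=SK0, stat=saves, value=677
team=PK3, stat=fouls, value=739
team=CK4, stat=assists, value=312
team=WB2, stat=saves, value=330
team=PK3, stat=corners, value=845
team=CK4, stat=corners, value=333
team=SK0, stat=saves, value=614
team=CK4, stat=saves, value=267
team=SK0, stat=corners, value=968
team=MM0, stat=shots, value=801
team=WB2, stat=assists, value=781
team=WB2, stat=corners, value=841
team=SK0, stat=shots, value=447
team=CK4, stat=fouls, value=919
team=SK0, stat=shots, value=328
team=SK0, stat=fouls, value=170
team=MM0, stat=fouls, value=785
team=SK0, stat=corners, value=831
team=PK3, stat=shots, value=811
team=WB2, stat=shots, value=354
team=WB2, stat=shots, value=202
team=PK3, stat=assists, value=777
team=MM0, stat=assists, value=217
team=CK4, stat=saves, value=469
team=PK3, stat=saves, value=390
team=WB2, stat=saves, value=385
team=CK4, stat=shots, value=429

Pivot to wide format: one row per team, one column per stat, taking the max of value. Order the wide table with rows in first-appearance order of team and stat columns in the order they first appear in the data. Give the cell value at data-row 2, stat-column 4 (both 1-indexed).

849

With rows in first-appearance order of team, row 2 is team=PK3. stat columns in first-appearance order: shots, assists, fouls, corners, saves; column 4 is corners.
Long rows with team=PK3, stat=corners: max(849, 845) = 849.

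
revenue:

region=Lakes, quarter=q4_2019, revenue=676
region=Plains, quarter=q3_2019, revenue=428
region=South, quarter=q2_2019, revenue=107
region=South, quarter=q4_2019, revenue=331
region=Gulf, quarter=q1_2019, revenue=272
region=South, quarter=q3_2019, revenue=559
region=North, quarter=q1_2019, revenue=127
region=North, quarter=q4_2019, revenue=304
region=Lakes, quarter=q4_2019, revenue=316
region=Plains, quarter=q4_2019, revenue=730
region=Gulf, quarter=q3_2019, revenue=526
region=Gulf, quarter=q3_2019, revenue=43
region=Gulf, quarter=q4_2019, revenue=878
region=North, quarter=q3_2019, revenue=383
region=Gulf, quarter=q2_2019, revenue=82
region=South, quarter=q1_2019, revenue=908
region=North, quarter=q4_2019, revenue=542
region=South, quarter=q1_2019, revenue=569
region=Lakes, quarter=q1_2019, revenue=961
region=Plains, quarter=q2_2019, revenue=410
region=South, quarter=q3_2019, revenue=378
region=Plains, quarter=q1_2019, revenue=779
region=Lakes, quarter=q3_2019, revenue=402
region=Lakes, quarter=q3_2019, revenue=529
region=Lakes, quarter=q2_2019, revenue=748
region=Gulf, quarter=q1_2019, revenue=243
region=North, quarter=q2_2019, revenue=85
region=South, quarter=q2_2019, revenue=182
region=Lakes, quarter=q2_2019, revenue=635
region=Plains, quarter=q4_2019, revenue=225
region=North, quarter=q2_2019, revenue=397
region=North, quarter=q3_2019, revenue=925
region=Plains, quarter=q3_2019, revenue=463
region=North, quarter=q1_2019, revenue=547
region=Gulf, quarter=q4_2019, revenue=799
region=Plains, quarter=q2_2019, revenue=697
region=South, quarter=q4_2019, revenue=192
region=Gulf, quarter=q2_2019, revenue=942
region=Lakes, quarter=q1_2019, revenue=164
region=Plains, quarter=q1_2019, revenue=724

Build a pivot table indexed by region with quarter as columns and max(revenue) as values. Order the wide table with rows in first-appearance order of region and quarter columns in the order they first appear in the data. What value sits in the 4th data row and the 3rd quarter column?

942

With rows in first-appearance order of region, row 4 is region=Gulf. quarter columns in first-appearance order: q4_2019, q3_2019, q2_2019, q1_2019; column 3 is q2_2019.
Long rows with region=Gulf, quarter=q2_2019: max(82, 942) = 942.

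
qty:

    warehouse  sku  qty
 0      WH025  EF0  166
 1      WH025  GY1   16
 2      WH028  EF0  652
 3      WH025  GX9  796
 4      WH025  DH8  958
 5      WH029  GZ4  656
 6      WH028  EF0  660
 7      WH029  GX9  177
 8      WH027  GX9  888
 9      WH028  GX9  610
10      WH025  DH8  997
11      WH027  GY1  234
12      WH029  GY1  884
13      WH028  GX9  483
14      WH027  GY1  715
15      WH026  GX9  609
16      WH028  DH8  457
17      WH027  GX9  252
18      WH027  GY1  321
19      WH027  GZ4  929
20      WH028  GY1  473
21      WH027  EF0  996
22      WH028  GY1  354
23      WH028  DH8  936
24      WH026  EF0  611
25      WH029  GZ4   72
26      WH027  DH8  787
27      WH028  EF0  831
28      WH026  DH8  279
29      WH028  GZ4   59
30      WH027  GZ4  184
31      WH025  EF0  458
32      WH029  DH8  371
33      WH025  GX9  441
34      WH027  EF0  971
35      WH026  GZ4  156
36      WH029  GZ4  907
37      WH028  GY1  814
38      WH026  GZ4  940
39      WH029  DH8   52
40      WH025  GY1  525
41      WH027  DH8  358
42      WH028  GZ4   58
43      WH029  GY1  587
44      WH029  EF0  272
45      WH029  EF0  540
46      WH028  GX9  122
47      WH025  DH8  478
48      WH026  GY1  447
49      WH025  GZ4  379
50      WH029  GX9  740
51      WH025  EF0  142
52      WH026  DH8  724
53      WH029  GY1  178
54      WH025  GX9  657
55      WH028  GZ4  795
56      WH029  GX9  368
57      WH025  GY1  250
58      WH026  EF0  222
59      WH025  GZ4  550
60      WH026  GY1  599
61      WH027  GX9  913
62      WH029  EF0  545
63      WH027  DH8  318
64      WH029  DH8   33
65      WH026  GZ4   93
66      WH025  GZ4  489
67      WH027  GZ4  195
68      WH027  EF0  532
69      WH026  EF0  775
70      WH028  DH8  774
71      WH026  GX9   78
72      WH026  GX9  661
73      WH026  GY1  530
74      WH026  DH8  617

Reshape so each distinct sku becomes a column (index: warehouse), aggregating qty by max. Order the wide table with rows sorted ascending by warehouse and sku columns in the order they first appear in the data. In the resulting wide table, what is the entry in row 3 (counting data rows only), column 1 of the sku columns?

With rows sorted ascending by warehouse, row 3 is warehouse=WH027. sku columns in first-appearance order: EF0, GY1, GX9, DH8, GZ4; column 1 is EF0.
Long rows with warehouse=WH027, sku=EF0: max(996, 971, 532) = 996.

996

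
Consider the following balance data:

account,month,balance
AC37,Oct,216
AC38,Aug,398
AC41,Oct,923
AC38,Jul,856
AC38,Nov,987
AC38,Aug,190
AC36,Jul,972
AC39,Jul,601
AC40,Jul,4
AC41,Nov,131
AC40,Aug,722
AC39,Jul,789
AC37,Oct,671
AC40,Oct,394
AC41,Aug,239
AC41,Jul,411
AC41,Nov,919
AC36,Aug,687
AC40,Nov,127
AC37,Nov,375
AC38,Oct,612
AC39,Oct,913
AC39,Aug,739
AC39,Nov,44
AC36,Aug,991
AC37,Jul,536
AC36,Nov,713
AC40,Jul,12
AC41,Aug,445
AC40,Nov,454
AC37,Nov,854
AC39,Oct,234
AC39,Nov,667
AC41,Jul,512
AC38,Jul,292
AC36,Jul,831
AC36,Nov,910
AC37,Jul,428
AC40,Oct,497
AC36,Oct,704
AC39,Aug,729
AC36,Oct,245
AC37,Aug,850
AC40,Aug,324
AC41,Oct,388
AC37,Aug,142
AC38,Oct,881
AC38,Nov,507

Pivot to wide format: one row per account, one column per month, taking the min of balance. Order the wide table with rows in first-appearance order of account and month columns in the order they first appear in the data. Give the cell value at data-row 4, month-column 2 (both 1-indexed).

With rows in first-appearance order of account, row 4 is account=AC36. month columns in first-appearance order: Oct, Aug, Jul, Nov; column 2 is Aug.
Long rows with account=AC36, month=Aug: min(687, 991) = 687.

687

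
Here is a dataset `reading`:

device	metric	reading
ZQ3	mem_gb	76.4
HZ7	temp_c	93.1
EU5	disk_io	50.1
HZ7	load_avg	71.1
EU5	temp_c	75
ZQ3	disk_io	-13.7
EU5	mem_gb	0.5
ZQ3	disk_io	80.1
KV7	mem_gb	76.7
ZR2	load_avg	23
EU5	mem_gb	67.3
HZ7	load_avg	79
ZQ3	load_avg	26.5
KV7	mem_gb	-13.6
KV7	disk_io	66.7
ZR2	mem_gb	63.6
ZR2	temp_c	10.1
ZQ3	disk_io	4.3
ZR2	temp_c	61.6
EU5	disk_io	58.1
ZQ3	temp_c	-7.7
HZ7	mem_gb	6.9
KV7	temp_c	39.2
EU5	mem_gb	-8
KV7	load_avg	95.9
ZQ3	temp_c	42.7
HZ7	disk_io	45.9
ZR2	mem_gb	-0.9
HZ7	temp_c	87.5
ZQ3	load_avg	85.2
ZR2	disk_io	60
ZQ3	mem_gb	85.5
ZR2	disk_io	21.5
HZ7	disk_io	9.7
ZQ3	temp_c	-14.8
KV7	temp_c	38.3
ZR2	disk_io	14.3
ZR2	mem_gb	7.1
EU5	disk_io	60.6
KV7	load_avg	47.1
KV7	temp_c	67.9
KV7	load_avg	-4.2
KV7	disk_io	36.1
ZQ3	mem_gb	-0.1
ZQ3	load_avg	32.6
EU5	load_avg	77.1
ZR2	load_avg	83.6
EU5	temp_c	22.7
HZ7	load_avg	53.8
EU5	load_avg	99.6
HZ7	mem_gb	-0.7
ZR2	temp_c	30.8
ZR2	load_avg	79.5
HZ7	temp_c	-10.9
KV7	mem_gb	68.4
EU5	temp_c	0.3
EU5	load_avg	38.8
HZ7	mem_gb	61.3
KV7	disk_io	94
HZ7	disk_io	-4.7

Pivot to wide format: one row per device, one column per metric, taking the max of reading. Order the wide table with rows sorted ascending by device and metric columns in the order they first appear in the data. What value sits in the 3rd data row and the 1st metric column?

76.7

With rows sorted ascending by device, row 3 is device=KV7. metric columns in first-appearance order: mem_gb, temp_c, disk_io, load_avg; column 1 is mem_gb.
Long rows with device=KV7, metric=mem_gb: max(76.7, -13.6, 68.4) = 76.7.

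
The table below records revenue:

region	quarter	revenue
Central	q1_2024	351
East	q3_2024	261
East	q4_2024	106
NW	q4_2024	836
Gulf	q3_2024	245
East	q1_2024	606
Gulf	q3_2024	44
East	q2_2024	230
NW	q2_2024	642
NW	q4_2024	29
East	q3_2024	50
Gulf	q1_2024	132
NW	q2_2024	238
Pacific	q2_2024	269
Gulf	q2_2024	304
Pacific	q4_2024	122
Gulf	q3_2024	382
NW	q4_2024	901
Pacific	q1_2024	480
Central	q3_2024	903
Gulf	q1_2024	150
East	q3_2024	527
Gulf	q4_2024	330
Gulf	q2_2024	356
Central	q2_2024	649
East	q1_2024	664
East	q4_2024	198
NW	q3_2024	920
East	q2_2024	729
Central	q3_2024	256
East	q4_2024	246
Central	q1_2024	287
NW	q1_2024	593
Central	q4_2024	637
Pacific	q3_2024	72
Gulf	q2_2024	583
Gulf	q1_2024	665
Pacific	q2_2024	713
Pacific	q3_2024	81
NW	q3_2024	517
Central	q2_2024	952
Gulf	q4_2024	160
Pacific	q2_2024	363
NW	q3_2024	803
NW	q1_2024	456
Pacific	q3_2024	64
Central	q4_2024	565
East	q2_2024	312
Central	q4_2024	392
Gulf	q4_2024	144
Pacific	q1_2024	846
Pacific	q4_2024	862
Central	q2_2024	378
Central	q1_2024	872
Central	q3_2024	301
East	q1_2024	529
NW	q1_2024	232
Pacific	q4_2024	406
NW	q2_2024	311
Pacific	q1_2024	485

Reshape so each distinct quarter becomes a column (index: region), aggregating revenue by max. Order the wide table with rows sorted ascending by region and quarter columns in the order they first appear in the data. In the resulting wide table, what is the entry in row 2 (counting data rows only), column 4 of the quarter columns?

729

With rows sorted ascending by region, row 2 is region=East. quarter columns in first-appearance order: q1_2024, q3_2024, q4_2024, q2_2024; column 4 is q2_2024.
Long rows with region=East, quarter=q2_2024: max(230, 729, 312) = 729.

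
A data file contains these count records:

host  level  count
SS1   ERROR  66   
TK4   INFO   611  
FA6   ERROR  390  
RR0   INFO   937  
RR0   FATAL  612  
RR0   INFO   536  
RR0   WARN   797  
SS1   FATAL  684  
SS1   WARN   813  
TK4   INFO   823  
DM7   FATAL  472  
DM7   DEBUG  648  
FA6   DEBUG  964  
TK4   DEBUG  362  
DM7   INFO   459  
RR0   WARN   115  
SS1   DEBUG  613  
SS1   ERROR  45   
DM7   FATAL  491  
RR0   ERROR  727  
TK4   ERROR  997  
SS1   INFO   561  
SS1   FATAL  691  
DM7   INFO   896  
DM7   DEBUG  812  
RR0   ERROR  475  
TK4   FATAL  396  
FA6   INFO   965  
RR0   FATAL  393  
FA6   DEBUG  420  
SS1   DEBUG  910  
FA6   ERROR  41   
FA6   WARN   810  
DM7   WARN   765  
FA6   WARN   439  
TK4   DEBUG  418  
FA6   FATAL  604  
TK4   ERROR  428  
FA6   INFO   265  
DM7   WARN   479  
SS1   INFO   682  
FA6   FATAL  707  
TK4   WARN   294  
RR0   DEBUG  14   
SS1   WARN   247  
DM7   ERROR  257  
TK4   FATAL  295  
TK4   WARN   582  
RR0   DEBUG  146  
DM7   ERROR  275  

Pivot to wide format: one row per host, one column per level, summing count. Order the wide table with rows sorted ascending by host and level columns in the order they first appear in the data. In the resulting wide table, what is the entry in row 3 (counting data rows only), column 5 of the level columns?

With rows sorted ascending by host, row 3 is host=RR0. level columns in first-appearance order: ERROR, INFO, FATAL, WARN, DEBUG; column 5 is DEBUG.
Long rows with host=RR0, level=DEBUG: 14 + 146 = 160.

160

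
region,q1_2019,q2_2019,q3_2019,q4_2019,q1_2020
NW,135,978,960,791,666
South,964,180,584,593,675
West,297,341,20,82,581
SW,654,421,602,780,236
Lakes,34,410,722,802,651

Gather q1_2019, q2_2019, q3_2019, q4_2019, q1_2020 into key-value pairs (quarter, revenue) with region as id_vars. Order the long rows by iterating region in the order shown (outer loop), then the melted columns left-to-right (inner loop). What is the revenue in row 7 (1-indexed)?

180

25 rows total (5 × 5). Row 7: index ⌊(7-1)/5⌋ = 1 into region → South; (7-1) mod 5 = 1 into the melted columns → q2_2019.
So row 7 is (South, q2_2019, 180); revenue = 180.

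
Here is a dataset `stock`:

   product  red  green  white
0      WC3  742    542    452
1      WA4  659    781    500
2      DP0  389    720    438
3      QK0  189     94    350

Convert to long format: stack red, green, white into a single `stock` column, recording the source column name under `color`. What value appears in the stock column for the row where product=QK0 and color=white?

Unpivoting turns each (product, wide-column) pair into one long row.
The wide cell at row QK0, column white holds 350, so the long row (QK0, white) has stock=350.

350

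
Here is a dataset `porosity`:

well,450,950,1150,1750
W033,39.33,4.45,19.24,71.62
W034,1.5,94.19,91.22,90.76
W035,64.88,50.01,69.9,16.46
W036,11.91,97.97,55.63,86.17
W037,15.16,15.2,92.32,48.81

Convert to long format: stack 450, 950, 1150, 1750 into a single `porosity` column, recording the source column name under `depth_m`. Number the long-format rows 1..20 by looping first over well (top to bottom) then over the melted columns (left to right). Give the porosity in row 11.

20 rows total (5 × 4). Row 11: index ⌊(11-1)/4⌋ = 2 into well → W035; (11-1) mod 4 = 2 into the melted columns → 1150.
So row 11 is (W035, 1150, 69.9); porosity = 69.9.

69.9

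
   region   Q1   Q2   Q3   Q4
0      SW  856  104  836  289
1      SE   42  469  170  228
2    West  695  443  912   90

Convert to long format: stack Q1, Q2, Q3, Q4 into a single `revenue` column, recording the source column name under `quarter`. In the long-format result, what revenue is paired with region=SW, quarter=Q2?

104

Unpivoting turns each (region, wide-column) pair into one long row.
The wide cell at row SW, column Q2 holds 104, so the long row (SW, Q2) has revenue=104.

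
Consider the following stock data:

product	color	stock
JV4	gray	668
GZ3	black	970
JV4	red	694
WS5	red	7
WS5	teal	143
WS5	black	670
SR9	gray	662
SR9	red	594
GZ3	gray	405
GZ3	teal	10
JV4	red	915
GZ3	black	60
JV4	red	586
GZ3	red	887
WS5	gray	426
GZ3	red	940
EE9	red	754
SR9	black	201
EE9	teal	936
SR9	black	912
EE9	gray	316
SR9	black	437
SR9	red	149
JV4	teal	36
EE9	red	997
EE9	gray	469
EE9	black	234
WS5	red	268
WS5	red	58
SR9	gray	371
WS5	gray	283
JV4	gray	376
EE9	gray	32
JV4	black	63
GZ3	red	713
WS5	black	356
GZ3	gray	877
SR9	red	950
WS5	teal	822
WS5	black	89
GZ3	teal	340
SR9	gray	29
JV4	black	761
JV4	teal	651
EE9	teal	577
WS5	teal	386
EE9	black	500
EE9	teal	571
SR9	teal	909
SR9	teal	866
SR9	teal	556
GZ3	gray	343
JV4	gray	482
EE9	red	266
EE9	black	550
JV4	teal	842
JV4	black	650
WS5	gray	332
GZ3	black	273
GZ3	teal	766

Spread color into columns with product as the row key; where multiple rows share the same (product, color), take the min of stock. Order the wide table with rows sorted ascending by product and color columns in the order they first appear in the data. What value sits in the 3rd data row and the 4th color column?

With rows sorted ascending by product, row 3 is product=JV4. color columns in first-appearance order: gray, black, red, teal; column 4 is teal.
Long rows with product=JV4, color=teal: min(36, 651, 842) = 36.

36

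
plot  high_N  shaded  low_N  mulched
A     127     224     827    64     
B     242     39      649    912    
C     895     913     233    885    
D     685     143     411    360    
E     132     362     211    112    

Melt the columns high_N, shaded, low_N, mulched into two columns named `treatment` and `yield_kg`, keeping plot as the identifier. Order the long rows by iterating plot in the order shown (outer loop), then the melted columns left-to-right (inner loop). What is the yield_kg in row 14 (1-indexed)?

20 rows total (5 × 4). Row 14: index ⌊(14-1)/4⌋ = 3 into plot → D; (14-1) mod 4 = 1 into the melted columns → shaded.
So row 14 is (D, shaded, 143); yield_kg = 143.

143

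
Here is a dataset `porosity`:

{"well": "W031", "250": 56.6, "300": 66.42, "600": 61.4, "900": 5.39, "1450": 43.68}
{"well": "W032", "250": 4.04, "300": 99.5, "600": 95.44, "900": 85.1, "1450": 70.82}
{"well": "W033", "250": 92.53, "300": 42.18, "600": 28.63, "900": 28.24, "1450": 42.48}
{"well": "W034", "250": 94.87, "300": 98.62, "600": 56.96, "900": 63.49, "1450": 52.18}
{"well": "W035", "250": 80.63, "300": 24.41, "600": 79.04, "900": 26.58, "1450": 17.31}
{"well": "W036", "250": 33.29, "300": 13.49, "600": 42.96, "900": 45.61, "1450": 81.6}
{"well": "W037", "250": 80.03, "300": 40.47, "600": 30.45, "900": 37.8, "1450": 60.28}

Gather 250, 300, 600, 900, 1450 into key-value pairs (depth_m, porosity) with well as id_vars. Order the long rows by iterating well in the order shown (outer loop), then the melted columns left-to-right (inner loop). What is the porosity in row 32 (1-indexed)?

35 rows total (7 × 5). Row 32: index ⌊(32-1)/5⌋ = 6 into well → W037; (32-1) mod 5 = 1 into the melted columns → 300.
So row 32 is (W037, 300, 40.47); porosity = 40.47.

40.47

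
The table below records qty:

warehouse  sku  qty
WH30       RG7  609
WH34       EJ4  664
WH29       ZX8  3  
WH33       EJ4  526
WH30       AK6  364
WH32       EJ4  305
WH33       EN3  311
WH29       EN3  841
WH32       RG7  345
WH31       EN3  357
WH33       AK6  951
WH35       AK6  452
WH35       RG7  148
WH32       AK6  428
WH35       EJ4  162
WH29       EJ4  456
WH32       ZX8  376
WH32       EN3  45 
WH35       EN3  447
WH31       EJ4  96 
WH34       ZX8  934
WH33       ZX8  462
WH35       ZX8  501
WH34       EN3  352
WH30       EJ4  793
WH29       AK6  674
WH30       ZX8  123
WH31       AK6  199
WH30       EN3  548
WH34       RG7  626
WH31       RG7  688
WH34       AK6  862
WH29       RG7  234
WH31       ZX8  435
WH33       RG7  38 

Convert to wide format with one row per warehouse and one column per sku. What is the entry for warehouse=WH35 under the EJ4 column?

Wide layout: rows indexed by warehouse, columns are the 5 distinct sku values (RG7, EJ4, ZX8, AK6, EN3).
Cell (warehouse=WH35, sku=EJ4) draws from the long row where warehouse=WH35 and sku=EJ4, which has qty=162.

162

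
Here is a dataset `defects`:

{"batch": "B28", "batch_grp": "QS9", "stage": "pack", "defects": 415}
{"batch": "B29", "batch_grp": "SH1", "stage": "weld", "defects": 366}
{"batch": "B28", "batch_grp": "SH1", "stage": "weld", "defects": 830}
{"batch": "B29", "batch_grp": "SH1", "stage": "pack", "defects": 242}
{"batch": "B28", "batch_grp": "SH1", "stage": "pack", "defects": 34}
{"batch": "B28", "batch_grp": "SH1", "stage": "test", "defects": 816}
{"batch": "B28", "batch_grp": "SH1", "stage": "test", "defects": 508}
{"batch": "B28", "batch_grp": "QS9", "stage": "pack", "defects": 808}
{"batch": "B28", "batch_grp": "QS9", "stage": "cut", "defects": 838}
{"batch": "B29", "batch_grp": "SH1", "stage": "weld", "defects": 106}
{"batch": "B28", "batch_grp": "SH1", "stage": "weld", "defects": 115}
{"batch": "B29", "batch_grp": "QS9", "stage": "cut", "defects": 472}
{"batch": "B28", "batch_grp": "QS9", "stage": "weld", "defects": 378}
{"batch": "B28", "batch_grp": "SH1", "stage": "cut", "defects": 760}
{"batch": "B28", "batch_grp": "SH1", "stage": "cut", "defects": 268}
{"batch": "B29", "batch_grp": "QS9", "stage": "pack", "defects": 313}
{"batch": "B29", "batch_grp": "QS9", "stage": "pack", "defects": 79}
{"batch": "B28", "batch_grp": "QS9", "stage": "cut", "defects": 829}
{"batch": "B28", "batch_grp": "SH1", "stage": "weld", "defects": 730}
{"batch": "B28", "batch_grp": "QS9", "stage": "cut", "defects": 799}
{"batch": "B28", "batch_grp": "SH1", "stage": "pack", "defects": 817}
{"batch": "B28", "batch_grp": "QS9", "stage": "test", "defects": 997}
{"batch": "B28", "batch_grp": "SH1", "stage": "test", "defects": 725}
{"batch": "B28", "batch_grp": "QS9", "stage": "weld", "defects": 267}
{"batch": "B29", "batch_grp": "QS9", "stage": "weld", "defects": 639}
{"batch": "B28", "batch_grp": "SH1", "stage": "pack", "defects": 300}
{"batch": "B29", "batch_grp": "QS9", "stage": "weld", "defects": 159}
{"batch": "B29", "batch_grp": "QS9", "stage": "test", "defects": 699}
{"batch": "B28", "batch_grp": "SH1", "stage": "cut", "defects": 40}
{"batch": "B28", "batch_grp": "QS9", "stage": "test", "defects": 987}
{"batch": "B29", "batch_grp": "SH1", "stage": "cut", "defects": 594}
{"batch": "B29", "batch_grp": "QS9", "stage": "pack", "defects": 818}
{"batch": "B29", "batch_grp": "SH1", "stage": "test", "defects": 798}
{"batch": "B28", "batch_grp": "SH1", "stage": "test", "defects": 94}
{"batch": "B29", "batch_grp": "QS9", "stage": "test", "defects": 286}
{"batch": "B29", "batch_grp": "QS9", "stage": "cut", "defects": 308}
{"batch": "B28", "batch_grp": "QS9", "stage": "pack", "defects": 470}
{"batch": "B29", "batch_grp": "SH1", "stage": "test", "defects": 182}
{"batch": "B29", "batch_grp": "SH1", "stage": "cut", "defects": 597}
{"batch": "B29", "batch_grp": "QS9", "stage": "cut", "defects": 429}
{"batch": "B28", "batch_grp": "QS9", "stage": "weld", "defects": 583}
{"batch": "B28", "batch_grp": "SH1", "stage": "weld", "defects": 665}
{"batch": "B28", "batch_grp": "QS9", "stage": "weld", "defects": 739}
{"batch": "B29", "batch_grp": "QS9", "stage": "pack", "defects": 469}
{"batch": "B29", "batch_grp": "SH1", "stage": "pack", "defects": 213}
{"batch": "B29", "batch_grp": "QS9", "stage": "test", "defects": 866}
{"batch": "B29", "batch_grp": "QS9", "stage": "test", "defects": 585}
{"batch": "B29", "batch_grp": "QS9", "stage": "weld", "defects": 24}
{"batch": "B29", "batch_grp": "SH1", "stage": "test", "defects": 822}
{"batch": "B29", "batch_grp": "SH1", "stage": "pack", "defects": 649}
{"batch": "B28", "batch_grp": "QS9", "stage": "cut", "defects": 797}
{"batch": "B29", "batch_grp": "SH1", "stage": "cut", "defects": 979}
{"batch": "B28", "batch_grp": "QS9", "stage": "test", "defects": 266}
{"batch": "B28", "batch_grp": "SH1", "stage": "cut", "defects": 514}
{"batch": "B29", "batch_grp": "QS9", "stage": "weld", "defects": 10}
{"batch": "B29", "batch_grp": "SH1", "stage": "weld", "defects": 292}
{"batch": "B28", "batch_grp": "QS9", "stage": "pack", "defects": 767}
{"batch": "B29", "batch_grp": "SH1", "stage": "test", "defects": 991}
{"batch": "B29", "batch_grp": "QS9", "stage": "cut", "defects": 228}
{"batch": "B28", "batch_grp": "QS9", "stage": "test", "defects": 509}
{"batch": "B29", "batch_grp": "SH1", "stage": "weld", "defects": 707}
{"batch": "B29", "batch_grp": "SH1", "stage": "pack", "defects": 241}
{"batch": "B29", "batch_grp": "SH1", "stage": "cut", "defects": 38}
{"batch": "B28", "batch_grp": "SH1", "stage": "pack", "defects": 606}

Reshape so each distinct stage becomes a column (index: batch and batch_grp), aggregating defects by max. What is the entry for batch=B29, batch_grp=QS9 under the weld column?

Rows with batch=B29, batch_grp=QS9 and stage=weld: defects values are 639, 159, 24, 10.
max(639, 159, 24, 10) = 639.

639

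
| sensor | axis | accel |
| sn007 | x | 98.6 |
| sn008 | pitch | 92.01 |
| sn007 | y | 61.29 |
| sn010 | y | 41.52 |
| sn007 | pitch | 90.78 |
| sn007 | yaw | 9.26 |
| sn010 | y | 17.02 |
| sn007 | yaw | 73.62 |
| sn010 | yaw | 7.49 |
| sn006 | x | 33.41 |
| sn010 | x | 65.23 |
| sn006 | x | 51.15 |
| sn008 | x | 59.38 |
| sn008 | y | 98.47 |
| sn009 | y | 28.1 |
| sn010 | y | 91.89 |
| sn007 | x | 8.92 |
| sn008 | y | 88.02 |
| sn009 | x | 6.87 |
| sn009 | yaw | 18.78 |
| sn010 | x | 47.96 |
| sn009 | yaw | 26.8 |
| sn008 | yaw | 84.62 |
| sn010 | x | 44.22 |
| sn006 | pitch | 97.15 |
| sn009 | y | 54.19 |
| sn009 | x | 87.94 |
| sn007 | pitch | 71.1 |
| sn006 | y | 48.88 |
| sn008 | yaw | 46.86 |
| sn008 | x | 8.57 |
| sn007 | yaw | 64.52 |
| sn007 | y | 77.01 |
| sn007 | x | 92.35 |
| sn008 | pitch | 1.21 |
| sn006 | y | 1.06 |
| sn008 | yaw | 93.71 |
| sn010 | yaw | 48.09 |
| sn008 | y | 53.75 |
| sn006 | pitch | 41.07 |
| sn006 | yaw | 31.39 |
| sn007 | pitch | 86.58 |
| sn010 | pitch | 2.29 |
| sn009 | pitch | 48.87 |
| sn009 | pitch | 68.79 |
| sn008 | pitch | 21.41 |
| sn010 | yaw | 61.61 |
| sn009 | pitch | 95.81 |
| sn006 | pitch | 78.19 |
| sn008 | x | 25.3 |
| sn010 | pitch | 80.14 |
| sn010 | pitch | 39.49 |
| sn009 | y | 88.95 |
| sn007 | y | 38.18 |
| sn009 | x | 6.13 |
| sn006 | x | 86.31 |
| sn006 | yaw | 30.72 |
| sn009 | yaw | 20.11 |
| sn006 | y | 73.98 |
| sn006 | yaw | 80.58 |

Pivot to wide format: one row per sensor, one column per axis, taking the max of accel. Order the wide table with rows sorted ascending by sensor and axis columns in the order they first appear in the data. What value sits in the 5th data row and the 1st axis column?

65.23

With rows sorted ascending by sensor, row 5 is sensor=sn010. axis columns in first-appearance order: x, pitch, y, yaw; column 1 is x.
Long rows with sensor=sn010, axis=x: max(65.23, 47.96, 44.22) = 65.23.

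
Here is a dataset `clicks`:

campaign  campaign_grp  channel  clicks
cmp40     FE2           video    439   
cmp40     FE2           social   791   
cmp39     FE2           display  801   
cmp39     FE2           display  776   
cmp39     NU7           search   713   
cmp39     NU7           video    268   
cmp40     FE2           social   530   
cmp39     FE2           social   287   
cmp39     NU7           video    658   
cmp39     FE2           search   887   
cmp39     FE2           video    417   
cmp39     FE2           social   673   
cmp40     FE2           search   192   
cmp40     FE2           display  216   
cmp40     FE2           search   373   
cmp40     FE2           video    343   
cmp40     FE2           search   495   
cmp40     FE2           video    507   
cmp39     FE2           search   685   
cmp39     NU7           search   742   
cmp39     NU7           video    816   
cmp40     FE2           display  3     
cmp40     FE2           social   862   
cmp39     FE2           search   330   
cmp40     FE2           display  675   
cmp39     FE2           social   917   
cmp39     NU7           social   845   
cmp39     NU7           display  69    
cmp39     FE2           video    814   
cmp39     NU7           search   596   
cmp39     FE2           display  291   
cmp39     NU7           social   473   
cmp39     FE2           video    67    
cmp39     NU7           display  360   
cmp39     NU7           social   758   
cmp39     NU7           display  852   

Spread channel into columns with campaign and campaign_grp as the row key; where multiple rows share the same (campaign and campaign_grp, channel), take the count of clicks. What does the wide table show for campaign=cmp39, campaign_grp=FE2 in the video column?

Rows with campaign=cmp39, campaign_grp=FE2 and channel=video: clicks values are 417, 814, 67.
3 rows match — count = 3.

3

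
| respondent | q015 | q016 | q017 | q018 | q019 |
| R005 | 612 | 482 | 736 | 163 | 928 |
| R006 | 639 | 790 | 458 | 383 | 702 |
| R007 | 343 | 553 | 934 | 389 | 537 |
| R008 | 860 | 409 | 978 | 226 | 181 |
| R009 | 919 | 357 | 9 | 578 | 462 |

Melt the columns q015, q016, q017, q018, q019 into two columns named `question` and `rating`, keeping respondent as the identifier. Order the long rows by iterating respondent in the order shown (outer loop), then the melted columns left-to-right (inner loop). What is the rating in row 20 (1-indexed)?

181

25 rows total (5 × 5). Row 20: index ⌊(20-1)/5⌋ = 3 into respondent → R008; (20-1) mod 5 = 4 into the melted columns → q019.
So row 20 is (R008, q019, 181); rating = 181.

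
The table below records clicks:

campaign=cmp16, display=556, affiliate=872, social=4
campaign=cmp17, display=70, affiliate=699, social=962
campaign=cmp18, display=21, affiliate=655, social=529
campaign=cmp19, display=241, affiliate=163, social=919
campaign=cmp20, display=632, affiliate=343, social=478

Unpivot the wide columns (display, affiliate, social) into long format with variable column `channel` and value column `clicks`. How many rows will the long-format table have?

5 campaign values × 3 melted columns = 15 rows.

15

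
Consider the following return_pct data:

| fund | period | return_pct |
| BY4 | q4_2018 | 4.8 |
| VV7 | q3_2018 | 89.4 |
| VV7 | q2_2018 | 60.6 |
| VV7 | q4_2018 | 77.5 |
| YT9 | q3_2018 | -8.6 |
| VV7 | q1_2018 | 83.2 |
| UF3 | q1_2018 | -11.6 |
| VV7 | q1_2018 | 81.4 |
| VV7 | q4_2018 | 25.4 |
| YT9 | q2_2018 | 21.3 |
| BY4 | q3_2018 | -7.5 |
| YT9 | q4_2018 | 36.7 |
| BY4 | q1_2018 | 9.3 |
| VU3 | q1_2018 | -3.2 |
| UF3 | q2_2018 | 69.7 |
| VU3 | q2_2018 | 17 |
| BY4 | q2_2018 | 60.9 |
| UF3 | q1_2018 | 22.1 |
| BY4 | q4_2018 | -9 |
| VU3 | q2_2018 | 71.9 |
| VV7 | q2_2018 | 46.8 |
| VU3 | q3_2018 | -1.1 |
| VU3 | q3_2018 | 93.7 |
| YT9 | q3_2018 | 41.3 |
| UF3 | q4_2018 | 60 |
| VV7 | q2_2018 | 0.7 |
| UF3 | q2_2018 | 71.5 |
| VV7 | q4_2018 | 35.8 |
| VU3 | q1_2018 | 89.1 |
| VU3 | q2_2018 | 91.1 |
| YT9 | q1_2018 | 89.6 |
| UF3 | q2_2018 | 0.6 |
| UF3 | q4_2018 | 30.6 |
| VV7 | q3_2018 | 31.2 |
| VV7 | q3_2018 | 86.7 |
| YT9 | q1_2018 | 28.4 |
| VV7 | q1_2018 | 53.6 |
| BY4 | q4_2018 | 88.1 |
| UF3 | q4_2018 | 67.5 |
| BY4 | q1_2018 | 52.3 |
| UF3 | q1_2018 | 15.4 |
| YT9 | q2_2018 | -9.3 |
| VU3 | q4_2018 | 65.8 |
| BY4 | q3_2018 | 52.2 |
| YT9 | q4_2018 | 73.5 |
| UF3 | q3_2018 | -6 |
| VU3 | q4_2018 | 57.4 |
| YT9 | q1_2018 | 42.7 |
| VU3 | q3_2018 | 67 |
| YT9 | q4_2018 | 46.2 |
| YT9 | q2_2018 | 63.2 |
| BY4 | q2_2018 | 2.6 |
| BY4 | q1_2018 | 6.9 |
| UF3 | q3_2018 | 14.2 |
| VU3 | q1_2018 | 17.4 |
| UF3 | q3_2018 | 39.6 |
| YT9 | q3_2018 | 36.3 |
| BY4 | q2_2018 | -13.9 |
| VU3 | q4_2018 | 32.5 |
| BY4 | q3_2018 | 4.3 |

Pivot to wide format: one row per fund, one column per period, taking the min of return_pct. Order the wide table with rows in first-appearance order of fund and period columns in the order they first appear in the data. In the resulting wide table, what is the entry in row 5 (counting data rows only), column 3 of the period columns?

With rows in first-appearance order of fund, row 5 is fund=VU3. period columns in first-appearance order: q4_2018, q3_2018, q2_2018, q1_2018; column 3 is q2_2018.
Long rows with fund=VU3, period=q2_2018: min(17, 71.9, 91.1) = 17.

17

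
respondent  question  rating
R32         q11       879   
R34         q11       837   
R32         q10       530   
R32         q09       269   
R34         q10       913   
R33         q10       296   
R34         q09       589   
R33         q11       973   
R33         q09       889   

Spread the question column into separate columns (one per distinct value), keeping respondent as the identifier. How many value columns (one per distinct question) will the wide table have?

3

3 distinct question values: q09, q10, q11.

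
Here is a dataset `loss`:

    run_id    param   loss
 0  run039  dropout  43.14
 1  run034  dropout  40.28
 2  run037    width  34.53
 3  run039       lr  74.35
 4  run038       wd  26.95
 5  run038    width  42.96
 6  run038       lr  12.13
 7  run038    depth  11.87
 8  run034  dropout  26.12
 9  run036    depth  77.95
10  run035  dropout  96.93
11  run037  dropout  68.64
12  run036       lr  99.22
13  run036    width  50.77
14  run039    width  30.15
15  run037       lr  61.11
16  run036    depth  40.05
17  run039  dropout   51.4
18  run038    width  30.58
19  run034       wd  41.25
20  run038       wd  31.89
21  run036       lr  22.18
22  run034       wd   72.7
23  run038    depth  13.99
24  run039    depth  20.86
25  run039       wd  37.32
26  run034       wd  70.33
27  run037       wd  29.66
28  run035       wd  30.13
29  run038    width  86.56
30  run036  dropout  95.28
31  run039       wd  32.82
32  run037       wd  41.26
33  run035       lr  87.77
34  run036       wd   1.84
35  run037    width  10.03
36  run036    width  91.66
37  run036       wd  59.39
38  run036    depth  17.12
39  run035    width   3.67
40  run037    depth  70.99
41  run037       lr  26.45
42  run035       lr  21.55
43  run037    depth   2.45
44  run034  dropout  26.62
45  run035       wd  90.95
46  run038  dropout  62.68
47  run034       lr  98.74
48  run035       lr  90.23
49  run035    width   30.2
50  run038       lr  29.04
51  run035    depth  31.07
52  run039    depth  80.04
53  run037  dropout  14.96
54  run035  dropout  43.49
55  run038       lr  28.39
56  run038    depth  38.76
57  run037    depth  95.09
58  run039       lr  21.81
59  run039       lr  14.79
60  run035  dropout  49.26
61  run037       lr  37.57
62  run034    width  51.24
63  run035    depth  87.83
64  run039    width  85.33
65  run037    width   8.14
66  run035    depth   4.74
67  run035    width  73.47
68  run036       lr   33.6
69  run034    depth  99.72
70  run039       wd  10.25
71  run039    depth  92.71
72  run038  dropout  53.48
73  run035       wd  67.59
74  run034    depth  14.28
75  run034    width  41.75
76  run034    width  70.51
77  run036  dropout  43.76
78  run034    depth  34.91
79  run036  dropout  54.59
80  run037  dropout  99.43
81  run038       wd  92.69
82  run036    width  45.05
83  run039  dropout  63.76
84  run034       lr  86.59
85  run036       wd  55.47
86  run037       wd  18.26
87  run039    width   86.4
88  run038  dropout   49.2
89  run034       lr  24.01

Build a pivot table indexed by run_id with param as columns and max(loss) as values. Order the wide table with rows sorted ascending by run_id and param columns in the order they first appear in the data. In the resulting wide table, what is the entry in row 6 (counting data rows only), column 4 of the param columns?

With rows sorted ascending by run_id, row 6 is run_id=run039. param columns in first-appearance order: dropout, width, lr, wd, depth; column 4 is wd.
Long rows with run_id=run039, param=wd: max(37.32, 32.82, 10.25) = 37.32.

37.32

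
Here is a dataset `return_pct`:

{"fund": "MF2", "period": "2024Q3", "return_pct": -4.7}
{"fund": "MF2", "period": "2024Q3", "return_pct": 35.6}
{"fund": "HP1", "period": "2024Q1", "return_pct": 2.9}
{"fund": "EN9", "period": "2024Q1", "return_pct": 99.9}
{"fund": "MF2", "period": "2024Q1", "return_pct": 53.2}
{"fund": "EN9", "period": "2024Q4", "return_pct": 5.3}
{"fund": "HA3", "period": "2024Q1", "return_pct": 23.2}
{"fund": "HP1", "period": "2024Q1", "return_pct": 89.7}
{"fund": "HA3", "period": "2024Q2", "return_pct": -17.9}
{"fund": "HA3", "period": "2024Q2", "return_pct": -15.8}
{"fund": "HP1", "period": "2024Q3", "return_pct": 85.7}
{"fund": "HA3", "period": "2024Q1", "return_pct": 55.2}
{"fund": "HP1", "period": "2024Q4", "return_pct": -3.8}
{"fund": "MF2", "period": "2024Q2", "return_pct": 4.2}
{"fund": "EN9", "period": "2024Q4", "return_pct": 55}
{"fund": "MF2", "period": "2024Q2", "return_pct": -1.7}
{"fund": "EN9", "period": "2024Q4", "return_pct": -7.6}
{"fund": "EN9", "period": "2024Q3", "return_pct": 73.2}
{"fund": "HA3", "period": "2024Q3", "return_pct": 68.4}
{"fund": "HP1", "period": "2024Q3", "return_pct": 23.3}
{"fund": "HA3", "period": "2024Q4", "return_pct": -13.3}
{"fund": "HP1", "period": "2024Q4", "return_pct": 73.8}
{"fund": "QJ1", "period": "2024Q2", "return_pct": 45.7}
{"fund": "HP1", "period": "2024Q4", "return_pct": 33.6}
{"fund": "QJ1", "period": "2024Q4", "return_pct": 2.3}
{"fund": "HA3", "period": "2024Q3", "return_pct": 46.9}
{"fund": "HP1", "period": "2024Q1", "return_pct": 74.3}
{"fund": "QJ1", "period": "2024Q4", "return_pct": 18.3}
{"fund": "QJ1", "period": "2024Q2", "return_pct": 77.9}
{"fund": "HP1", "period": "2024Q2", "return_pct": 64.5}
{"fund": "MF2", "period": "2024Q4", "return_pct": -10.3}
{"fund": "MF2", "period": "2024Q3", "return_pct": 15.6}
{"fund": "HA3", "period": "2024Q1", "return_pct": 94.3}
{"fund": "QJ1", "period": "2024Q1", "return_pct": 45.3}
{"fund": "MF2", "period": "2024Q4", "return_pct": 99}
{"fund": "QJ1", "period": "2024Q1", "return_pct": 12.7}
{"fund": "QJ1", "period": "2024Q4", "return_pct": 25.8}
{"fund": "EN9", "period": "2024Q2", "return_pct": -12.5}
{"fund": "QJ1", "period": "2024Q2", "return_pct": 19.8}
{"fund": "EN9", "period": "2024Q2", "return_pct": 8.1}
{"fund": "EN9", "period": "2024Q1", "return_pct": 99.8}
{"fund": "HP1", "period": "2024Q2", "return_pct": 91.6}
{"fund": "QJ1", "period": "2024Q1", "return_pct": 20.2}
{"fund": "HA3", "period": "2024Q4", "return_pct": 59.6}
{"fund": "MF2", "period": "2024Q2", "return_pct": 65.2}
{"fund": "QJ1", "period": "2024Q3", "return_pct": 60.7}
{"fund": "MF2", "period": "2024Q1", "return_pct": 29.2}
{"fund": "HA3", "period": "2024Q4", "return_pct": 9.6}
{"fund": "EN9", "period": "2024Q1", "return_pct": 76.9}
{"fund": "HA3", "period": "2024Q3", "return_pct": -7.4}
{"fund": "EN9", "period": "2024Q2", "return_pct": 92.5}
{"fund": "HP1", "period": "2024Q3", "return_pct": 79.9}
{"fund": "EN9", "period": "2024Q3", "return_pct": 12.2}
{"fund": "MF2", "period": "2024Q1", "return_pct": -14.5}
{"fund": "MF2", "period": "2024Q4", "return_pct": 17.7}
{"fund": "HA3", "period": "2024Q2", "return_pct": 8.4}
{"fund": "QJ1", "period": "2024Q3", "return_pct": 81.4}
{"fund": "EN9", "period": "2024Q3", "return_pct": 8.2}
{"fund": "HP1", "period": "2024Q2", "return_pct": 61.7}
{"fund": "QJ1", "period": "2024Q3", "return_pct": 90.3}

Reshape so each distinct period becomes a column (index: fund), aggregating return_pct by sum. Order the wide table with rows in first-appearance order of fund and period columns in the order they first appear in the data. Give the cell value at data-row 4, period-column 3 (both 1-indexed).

55.9

With rows in first-appearance order of fund, row 4 is fund=HA3. period columns in first-appearance order: 2024Q3, 2024Q1, 2024Q4, 2024Q2; column 3 is 2024Q4.
Long rows with fund=HA3, period=2024Q4: -13.3 + 59.6 + 9.6 = 55.9.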